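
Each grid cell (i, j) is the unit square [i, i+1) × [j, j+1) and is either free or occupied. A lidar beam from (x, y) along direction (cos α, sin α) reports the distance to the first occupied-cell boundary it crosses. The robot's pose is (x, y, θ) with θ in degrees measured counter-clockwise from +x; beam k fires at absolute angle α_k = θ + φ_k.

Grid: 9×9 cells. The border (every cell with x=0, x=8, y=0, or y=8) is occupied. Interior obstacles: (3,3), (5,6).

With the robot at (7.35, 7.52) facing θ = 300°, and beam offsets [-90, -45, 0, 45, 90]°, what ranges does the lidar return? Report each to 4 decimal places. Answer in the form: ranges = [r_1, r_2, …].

beam 1: φ=-90°, α=210°
  cosα=-0.8660 sinα=-0.5000 | (7,7) | tMaxX 0.4041 tMaxY 1.0400 | tΔX 1.1547 tΔY 2.0000
    t=0.4041 [x] (6,7)
    t=1.0400 [y] (6,6)
    t=1.5588 [x] (5,6) — stop
  → r_1 = 1.5588
beam 2: φ=-45°, α=255°
  cosα=-0.2588 sinα=-0.9659 | (7,7) | tMaxX 1.3523 tMaxY 0.5383 | tΔX 3.8637 tΔY 1.0353
    t=0.5383 [y] (7,6)
    t=1.3523 [x] (6,6)
    t=1.5736 [y] (6,5)
    t=2.6089 [y] (6,4)
    t=3.6442 [y] (6,3)
    t=4.6794 [y] (6,2)
    t=5.2160 [x] (5,2)
    t=5.7147 [y] (5,1)
    t=6.7500 [y] (5,0) — stop
  → r_2 = 6.7500
beam 3: φ=0°, α=300°
  cosα=0.5000 sinα=-0.8660 | (7,7) | tMaxX 1.3000 tMaxY 0.6004 | tΔX 2.0000 tΔY 1.1547
    t=0.6004 [y] (7,6)
    t=1.3000 [x] (8,6) — stop
  → r_3 = 1.3000
beam 4: φ=45°, α=345°
  cosα=0.9659 sinα=-0.2588 | (7,7) | tMaxX 0.6729 tMaxY 2.0091 | tΔX 1.0353 tΔY 3.8637
    t=0.6729 [x] (8,7) — stop
  → r_4 = 0.6729
beam 5: φ=90°, α=30°
  cosα=0.8660 sinα=0.5000 | (7,7) | tMaxX 0.7506 tMaxY 0.9600 | tΔX 1.1547 tΔY 2.0000
    t=0.7506 [x] (8,7) — stop
  → r_5 = 0.7506

ranges = [1.5588, 6.7500, 1.3000, 0.6729, 0.7506]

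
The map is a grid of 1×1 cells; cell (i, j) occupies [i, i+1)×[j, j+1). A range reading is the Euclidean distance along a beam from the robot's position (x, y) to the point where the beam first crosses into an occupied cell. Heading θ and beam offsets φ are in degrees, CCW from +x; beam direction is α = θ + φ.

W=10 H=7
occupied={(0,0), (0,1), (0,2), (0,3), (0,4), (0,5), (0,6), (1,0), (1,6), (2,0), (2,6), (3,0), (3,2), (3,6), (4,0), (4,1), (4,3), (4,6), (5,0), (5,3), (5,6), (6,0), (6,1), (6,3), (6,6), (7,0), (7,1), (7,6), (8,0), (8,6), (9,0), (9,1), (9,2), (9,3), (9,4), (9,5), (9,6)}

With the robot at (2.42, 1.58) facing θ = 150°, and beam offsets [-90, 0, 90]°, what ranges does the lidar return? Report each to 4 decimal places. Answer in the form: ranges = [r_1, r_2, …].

beam 1: φ=-90°, α=60°
  d=(0.5000,0.8660)  start (2,1)  tX=1.1600 tY=0.4850  stride 1/|dx|=2.0000 1/|dy|=1.1547
    cross y-line → (2,2), t=0.4850
    cross x-line → (3,2), t=1.1600 (wall)
  → r_1 = 1.1600
beam 2: φ=0°, α=150°
  d=(-0.8660,0.5000)  start (2,1)  tX=0.4850 tY=0.8400  stride 1/|dx|=1.1547 1/|dy|=2.0000
    cross x-line → (1,1), t=0.4850
    cross y-line → (1,2), t=0.8400
    cross x-line → (0,2), t=1.6397 (wall)
  → r_2 = 1.6397
beam 3: φ=90°, α=240°
  d=(-0.5000,-0.8660)  start (2,1)  tX=0.8400 tY=0.6697  stride 1/|dx|=2.0000 1/|dy|=1.1547
    cross y-line → (2,0), t=0.6697 (wall)
  → r_3 = 0.6697

ranges = [1.1600, 1.6397, 0.6697]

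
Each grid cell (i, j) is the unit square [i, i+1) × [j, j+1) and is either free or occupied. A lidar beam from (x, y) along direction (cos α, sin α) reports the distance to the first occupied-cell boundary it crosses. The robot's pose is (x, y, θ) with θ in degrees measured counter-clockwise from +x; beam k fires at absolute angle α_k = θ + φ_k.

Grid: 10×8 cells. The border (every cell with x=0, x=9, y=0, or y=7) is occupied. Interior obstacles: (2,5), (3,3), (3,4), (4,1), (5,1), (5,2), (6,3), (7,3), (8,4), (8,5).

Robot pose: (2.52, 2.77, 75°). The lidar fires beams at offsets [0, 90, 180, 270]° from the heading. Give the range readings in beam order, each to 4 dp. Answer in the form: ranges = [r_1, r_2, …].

beam 1: φ=0°, α=75°
  d=(0.2588,0.9659)  start (2,2)  tX=1.8546 tY=0.2381  stride 1/|dx|=3.8637 1/|dy|=1.0353
    cross y-line → (2,3), t=0.2381
    cross y-line → (2,4), t=1.2734
    cross x-line → (3,4), t=1.8546 (wall)
  → r_1 = 1.8546
beam 2: φ=90°, α=165°
  d=(-0.9659,0.2588)  start (2,2)  tX=0.5383 tY=0.8887  stride 1/|dx|=1.0353 1/|dy|=3.8637
    cross x-line → (1,2), t=0.5383
    cross y-line → (1,3), t=0.8887
    cross x-line → (0,3), t=1.5736 (wall)
  → r_2 = 1.5736
beam 3: φ=180°, α=255°
  d=(-0.2588,-0.9659)  start (2,2)  tX=2.0091 tY=0.7972  stride 1/|dx|=3.8637 1/|dy|=1.0353
    cross y-line → (2,1), t=0.7972
    cross y-line → (2,0), t=1.8324 (wall)
  → r_3 = 1.8324
beam 4: φ=270°, α=345°
  d=(0.9659,-0.2588)  start (2,2)  tX=0.4969 tY=2.9751  stride 1/|dx|=1.0353 1/|dy|=3.8637
    cross x-line → (3,2), t=0.4969
    cross x-line → (4,2), t=1.5322
    cross x-line → (5,2), t=2.5675 (wall)
  → r_4 = 2.5675

ranges = [1.8546, 1.5736, 1.8324, 2.5675]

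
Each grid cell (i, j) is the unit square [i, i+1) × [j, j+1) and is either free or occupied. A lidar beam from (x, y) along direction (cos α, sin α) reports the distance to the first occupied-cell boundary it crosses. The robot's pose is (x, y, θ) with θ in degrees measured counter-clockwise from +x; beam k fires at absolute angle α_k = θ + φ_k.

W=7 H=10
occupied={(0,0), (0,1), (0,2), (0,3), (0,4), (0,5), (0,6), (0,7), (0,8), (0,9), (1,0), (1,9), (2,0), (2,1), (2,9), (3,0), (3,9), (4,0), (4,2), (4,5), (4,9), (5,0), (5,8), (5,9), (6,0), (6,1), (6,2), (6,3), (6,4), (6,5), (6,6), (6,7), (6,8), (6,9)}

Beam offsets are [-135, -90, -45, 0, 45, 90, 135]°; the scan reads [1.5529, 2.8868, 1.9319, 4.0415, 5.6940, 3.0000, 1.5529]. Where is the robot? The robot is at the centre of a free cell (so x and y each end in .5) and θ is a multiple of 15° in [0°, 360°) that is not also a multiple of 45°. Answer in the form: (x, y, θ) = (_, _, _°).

The pose lattice has 36·16 = 576 candidates. Test each by forward raycasting.
  (5.5, 3.5, 30°): beam 1 = 2.5882 ≠ 1.5529 ✗
  (2.5, 5.5, 255°): beam 1 = 3.0000 ≠ 1.5529 ✗
  (2.5, 8.5, 165°): beam 1 = 1.0000 ≠ 1.5529 ✗
  (5.5, 1.5, 195°): beam 1 = 1.0000 ≠ 1.5529 ✗
  …
  (2.5, 3.5, 30°): r_1=1.5529, r_2=2.8868, r_3=1.9319, r_4=4.0415, r_5=5.6940, r_6=3.0000, r_7=1.5529 — all match ✓
Only this pose fits every beam.

(x, y, θ) = (2.5, 3.5, 30°)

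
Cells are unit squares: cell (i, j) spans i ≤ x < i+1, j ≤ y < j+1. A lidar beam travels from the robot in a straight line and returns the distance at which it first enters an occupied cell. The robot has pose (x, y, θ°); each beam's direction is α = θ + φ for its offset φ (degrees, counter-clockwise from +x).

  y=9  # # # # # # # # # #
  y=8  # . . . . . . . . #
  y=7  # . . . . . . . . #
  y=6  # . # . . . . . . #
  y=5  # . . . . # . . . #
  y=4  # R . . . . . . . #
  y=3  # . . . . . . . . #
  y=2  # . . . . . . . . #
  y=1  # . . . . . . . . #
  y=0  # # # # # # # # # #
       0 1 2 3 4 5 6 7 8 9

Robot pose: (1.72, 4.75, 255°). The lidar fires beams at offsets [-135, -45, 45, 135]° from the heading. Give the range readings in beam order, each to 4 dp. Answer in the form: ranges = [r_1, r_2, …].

beam 1: φ=-135°, α=120°
  d=(-0.5000,0.8660)  start (1,4)  tX=1.4400 tY=0.2887  stride 1/|dx|=2.0000 1/|dy|=1.1547
    cross y-line → (1,5), t=0.2887
    cross x-line → (0,5), t=1.4400 (wall)
  → r_1 = 1.4400
beam 2: φ=-45°, α=210°
  d=(-0.8660,-0.5000)  start (1,4)  tX=0.8314 tY=1.5000  stride 1/|dx|=1.1547 1/|dy|=2.0000
    cross x-line → (0,4), t=0.8314 (wall)
  → r_2 = 0.8314
beam 3: φ=45°, α=300°
  d=(0.5000,-0.8660)  start (1,4)  tX=0.5600 tY=0.8660  stride 1/|dx|=2.0000 1/|dy|=1.1547
    cross x-line → (2,4), t=0.5600
    cross y-line → (2,3), t=0.8660
    cross y-line → (2,2), t=2.0207
    cross x-line → (3,2), t=2.5600
    cross y-line → (3,1), t=3.1754
    cross y-line → (3,0), t=4.3301 (wall)
  → r_3 = 4.3301
beam 4: φ=135°, α=30°
  d=(0.8660,0.5000)  start (1,4)  tX=0.3233 tY=0.5000  stride 1/|dx|=1.1547 1/|dy|=2.0000
    cross x-line → (2,4), t=0.3233
    cross y-line → (2,5), t=0.5000
    cross x-line → (3,5), t=1.4780
    cross y-line → (3,6), t=2.5000
    cross x-line → (4,6), t=2.6327
    cross x-line → (5,6), t=3.7874
    cross y-line → (5,7), t=4.5000
    cross x-line → (6,7), t=4.9421
    cross x-line → (7,7), t=6.0968
    cross y-line → (7,8), t=6.5000
    cross x-line → (8,8), t=7.2515
    cross x-line → (9,8), t=8.4062 (wall)
  → r_4 = 8.4062

ranges = [1.4400, 0.8314, 4.3301, 8.4062]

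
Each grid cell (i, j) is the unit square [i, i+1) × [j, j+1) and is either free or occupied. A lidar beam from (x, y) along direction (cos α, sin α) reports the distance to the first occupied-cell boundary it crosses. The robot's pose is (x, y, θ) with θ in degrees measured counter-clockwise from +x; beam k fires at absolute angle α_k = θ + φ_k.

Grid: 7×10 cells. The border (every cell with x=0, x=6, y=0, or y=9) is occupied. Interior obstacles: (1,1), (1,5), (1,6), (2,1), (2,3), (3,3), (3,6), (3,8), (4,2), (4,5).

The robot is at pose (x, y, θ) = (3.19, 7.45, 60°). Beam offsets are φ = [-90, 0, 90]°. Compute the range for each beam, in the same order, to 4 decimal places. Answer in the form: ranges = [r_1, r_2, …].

ranges = [0.9000, 0.6351, 2.5288]

beam 1: φ=-90°, α=330°
  cosα=0.8660 sinα=-0.5000 | (3,7) | tMaxX 0.9353 tMaxY 0.9000 | tΔX 1.1547 tΔY 2.0000
    t=0.9000 [y] (3,6) — stop
  → r_1 = 0.9000
beam 2: φ=0°, α=60°
  cosα=0.5000 sinα=0.8660 | (3,7) | tMaxX 1.6200 tMaxY 0.6351 | tΔX 2.0000 tΔY 1.1547
    t=0.6351 [y] (3,8) — stop
  → r_2 = 0.6351
beam 3: φ=90°, α=150°
  cosα=-0.8660 sinα=0.5000 | (3,7) | tMaxX 0.2194 tMaxY 1.1000 | tΔX 1.1547 tΔY 2.0000
    t=0.2194 [x] (2,7)
    t=1.1000 [y] (2,8)
    t=1.3741 [x] (1,8)
    t=2.5288 [x] (0,8) — stop
  → r_3 = 2.5288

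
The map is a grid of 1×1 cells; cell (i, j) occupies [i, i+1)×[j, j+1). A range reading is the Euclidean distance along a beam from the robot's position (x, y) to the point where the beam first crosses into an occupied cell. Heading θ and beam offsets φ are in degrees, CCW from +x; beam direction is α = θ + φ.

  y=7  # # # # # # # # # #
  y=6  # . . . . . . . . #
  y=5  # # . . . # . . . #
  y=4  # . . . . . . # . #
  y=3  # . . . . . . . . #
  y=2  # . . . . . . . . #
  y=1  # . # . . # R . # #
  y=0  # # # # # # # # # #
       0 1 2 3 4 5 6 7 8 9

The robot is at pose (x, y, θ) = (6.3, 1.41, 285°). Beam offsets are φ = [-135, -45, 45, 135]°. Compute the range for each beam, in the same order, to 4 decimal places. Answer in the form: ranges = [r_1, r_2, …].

ranges = [0.3464, 0.4734, 0.8200, 2.9907]

beam 1: φ=-135°, α=150°
  d=(-0.8660,0.5000)  start (6,1)  tX=0.3464 tY=1.1800  stride 1/|dx|=1.1547 1/|dy|=2.0000
    cross x-line → (5,1), t=0.3464 (wall)
  → r_1 = 0.3464
beam 2: φ=-45°, α=240°
  d=(-0.5000,-0.8660)  start (6,1)  tX=0.6000 tY=0.4734  stride 1/|dx|=2.0000 1/|dy|=1.1547
    cross y-line → (6,0), t=0.4734 (wall)
  → r_2 = 0.4734
beam 3: φ=45°, α=330°
  d=(0.8660,-0.5000)  start (6,1)  tX=0.8083 tY=0.8200  stride 1/|dx|=1.1547 1/|dy|=2.0000
    cross x-line → (7,1), t=0.8083
    cross y-line → (7,0), t=0.8200 (wall)
  → r_3 = 0.8200
beam 4: φ=135°, α=60°
  d=(0.5000,0.8660)  start (6,1)  tX=1.4000 tY=0.6813  stride 1/|dx|=2.0000 1/|dy|=1.1547
    cross y-line → (6,2), t=0.6813
    cross x-line → (7,2), t=1.4000
    cross y-line → (7,3), t=1.8360
    cross y-line → (7,4), t=2.9907 (wall)
  → r_4 = 2.9907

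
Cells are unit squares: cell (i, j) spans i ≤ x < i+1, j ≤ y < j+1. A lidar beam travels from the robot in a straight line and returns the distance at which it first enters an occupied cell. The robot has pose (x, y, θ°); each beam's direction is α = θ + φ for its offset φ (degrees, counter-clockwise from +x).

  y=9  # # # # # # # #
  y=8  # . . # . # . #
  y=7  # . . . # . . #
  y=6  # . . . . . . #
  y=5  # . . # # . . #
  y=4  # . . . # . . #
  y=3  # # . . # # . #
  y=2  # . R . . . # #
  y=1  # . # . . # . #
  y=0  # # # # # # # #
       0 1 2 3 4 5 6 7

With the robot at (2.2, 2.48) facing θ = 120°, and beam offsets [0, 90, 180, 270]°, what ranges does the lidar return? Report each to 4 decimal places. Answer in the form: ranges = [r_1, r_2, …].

beam 1: φ=0°, α=120°
  d=(-0.5000,0.8660)  start (2,2)  tX=0.4000 tY=0.6004  stride 1/|dx|=2.0000 1/|dy|=1.1547
    cross x-line → (1,2), t=0.4000
    cross y-line → (1,3), t=0.6004 (wall)
  → r_1 = 0.6004
beam 2: φ=90°, α=210°
  d=(-0.8660,-0.5000)  start (2,2)  tX=0.2309 tY=0.9600  stride 1/|dx|=1.1547 1/|dy|=2.0000
    cross x-line → (1,2), t=0.2309
    cross y-line → (1,1), t=0.9600
    cross x-line → (0,1), t=1.3856 (wall)
  → r_2 = 1.3856
beam 3: φ=180°, α=300°
  d=(0.5000,-0.8660)  start (2,2)  tX=1.6000 tY=0.5543  stride 1/|dx|=2.0000 1/|dy|=1.1547
    cross y-line → (2,1), t=0.5543 (wall)
  → r_3 = 0.5543
beam 4: φ=270°, α=30°
  d=(0.8660,0.5000)  start (2,2)  tX=0.9238 tY=1.0400  stride 1/|dx|=1.1547 1/|dy|=2.0000
    cross x-line → (3,2), t=0.9238
    cross y-line → (3,3), t=1.0400
    cross x-line → (4,3), t=2.0785 (wall)
  → r_4 = 2.0785

ranges = [0.6004, 1.3856, 0.5543, 2.0785]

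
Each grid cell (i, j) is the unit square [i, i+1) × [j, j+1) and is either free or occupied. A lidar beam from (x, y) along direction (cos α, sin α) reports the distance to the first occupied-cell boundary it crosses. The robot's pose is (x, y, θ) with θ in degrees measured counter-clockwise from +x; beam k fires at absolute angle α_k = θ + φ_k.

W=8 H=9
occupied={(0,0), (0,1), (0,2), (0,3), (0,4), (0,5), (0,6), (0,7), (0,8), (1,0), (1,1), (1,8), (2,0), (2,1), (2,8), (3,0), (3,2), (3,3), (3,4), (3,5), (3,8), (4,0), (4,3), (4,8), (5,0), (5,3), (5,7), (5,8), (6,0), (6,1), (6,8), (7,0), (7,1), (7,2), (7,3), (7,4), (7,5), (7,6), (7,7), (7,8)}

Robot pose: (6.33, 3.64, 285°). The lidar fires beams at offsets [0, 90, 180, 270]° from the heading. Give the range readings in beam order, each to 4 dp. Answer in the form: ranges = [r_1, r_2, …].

ranges = [1.6979, 0.6936, 3.4785, 0.3416]

beam 1: φ=0°, α=285°
  d=(0.2588,-0.9659)  start (6,3)  tX=2.5887 tY=0.6626  stride 1/|dx|=3.8637 1/|dy|=1.0353
    cross y-line → (6,2), t=0.6626
    cross y-line → (6,1), t=1.6979 (wall)
  → r_1 = 1.6979
beam 2: φ=90°, α=15°
  d=(0.9659,0.2588)  start (6,3)  tX=0.6936 tY=1.3909  stride 1/|dx|=1.0353 1/|dy|=3.8637
    cross x-line → (7,3), t=0.6936 (wall)
  → r_2 = 0.6936
beam 3: φ=180°, α=105°
  d=(-0.2588,0.9659)  start (6,3)  tX=1.2750 tY=0.3727  stride 1/|dx|=3.8637 1/|dy|=1.0353
    cross y-line → (6,4), t=0.3727
    cross x-line → (5,4), t=1.2750
    cross y-line → (5,5), t=1.4080
    cross y-line → (5,6), t=2.4433
    cross y-line → (5,7), t=3.4785 (wall)
  → r_3 = 3.4785
beam 4: φ=270°, α=195°
  d=(-0.9659,-0.2588)  start (6,3)  tX=0.3416 tY=2.4728  stride 1/|dx|=1.0353 1/|dy|=3.8637
    cross x-line → (5,3), t=0.3416 (wall)
  → r_4 = 0.3416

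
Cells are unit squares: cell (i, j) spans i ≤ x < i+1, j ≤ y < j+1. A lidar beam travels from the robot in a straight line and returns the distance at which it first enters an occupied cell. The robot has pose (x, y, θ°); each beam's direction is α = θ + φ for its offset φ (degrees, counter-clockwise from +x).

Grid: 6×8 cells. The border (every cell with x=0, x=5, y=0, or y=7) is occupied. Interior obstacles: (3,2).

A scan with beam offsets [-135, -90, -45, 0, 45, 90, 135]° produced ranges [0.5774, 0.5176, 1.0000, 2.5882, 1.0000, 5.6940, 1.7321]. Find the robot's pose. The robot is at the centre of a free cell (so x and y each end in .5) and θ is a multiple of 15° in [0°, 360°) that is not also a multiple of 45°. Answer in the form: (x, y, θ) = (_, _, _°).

(x, y, θ) = (2.5, 1.5, 15°)

The pose lattice has 23·16 = 368 candidates. Test each by forward raycasting.
  (1.5, 4.5, 105°): beam 1 = 4.0415 ≠ 0.5774 ✗
  (2.5, 1.5, 255°): beam 1 = 3.0000 ≠ 0.5774 ✗
  (3.5, 1.5, 345°): beam 1 = 1.0000 ≠ 0.5774 ✗
  …
  (2.5, 1.5, 15°): r_1=0.5774, r_2=0.5176, r_3=1.0000, r_4=2.5882, r_5=1.0000, r_6=5.6940, r_7=1.7321 — all match ✓
Unique over the lattice → pose = (2.5, 1.5, 15°).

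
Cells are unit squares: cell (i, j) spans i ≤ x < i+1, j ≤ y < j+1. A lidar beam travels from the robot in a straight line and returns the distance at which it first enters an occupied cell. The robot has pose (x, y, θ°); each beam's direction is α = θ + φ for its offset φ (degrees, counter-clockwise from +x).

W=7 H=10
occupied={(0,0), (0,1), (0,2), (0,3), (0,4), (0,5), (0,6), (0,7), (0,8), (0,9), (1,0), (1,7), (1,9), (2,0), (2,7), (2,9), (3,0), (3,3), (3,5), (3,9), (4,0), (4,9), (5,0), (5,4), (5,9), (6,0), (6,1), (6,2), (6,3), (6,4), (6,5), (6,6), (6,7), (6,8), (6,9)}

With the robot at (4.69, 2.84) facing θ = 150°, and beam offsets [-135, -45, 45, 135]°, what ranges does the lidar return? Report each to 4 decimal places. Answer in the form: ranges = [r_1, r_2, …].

beam 1: φ=-135°, α=15°
  cosα=0.9659 sinα=0.2588 | (4,2) | tMaxX 0.3209 tMaxY 0.6182 | tΔX 1.0353 tΔY 3.8637
    t=0.3209 [x] (5,2)
    t=0.6182 [y] (5,3)
    t=1.3562 [x] (6,3) — stop
  → r_1 = 1.3562
beam 2: φ=-45°, α=105°
  cosα=-0.2588 sinα=0.9659 | (4,2) | tMaxX 2.6660 tMaxY 0.1656 | tΔX 3.8637 tΔY 1.0353
    t=0.1656 [y] (4,3)
    t=1.2009 [y] (4,4)
    t=2.2362 [y] (4,5)
    t=2.6660 [x] (3,5) — stop
  → r_2 = 2.6660
beam 3: φ=45°, α=195°
  cosα=-0.9659 sinα=-0.2588 | (4,2) | tMaxX 0.7143 tMaxY 3.2455 | tΔX 1.0353 tΔY 3.8637
    t=0.7143 [x] (3,2)
    t=1.7496 [x] (2,2)
    t=2.7849 [x] (1,2)
    t=3.2455 [y] (1,1)
    t=3.8202 [x] (0,1) — stop
  → r_3 = 3.8202
beam 4: φ=135°, α=285°
  cosα=0.2588 sinα=-0.9659 | (4,2) | tMaxX 1.1977 tMaxY 0.8696 | tΔX 3.8637 tΔY 1.0353
    t=0.8696 [y] (4,1)
    t=1.1977 [x] (5,1)
    t=1.9049 [y] (5,0) — stop
  → r_4 = 1.9049

ranges = [1.3562, 2.6660, 3.8202, 1.9049]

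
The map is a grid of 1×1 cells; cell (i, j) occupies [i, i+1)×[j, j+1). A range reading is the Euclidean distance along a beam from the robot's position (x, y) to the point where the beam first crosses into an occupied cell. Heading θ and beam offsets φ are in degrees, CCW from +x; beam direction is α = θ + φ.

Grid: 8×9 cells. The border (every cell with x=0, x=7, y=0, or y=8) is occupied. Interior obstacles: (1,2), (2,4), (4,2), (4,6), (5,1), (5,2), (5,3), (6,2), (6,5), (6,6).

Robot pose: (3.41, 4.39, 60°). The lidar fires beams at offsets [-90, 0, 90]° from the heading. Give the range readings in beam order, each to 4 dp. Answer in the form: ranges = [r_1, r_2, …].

ranges = [1.8360, 1.8591, 0.4734]

beam 1: φ=-90°, α=330°
  d=(0.8660,-0.5000)  start (3,4)  tX=0.6813 tY=0.7800  stride 1/|dx|=1.1547 1/|dy|=2.0000
    cross x-line → (4,4), t=0.6813
    cross y-line → (4,3), t=0.7800
    cross x-line → (5,3), t=1.8360 (wall)
  → r_1 = 1.8360
beam 2: φ=0°, α=60°
  d=(0.5000,0.8660)  start (3,4)  tX=1.1800 tY=0.7044  stride 1/|dx|=2.0000 1/|dy|=1.1547
    cross y-line → (3,5), t=0.7044
    cross x-line → (4,5), t=1.1800
    cross y-line → (4,6), t=1.8591 (wall)
  → r_2 = 1.8591
beam 3: φ=90°, α=150°
  d=(-0.8660,0.5000)  start (3,4)  tX=0.4734 tY=1.2200  stride 1/|dx|=1.1547 1/|dy|=2.0000
    cross x-line → (2,4), t=0.4734 (wall)
  → r_3 = 0.4734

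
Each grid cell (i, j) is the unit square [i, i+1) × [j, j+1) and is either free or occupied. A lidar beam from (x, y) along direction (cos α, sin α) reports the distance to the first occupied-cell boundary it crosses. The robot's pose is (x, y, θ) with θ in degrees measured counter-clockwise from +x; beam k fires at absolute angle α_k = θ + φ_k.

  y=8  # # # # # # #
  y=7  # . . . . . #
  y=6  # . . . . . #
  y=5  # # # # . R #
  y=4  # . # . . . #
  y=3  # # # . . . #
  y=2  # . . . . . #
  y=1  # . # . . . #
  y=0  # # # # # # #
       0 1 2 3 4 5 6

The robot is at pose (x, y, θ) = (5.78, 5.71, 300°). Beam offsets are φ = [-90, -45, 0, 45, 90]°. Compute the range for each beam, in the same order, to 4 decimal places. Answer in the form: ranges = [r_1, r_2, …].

ranges = [3.2101, 4.8762, 0.4400, 0.2278, 0.2540]

beam 1: φ=-90°, α=210°
  direction (-0.8660, -0.5000); cell (5,5); t to first gridline: x 0.9007, y 1.4200 (then +1.1547 / +2.0000)
    (4,5) via x @ 0.9007
    (4,4) via y @ 1.4200
    (3,4) via x @ 2.0554
    (2,4) via x @ 3.2101  # hit
  → r_1 = 3.2101
beam 2: φ=-45°, α=255°
  direction (-0.2588, -0.9659); cell (5,5); t to first gridline: x 3.0137, y 0.7350 (then +3.8637 / +1.0353)
    (5,4) via y @ 0.7350
    (5,3) via y @ 1.7703
    (5,2) via y @ 2.8056
    (4,2) via x @ 3.0137
    (4,1) via y @ 3.8409
    (4,0) via y @ 4.8762  # hit
  → r_2 = 4.8762
beam 3: φ=0°, α=300°
  direction (0.5000, -0.8660); cell (5,5); t to first gridline: x 0.4400, y 0.8198 (then +2.0000 / +1.1547)
    (6,5) via x @ 0.4400  # hit
  → r_3 = 0.4400
beam 4: φ=45°, α=345°
  direction (0.9659, -0.2588); cell (5,5); t to first gridline: x 0.2278, y 2.7432 (then +1.0353 / +3.8637)
    (6,5) via x @ 0.2278  # hit
  → r_4 = 0.2278
beam 5: φ=90°, α=30°
  direction (0.8660, 0.5000); cell (5,5); t to first gridline: x 0.2540, y 0.5800 (then +1.1547 / +2.0000)
    (6,5) via x @ 0.2540  # hit
  → r_5 = 0.2540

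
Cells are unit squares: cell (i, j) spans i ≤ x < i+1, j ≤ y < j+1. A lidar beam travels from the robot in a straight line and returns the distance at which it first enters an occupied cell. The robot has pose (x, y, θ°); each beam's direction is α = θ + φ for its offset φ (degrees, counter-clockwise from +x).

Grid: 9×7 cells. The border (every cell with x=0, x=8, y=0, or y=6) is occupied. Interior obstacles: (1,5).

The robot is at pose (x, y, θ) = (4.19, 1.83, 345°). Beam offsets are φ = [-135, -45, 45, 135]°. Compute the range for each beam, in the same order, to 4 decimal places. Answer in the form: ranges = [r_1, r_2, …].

beam 1: φ=-135°, α=210°
  d=(-0.8660,-0.5000)  start (4,1)  tX=0.2194 tY=1.6600  stride 1/|dx|=1.1547 1/|dy|=2.0000
    cross x-line → (3,1), t=0.2194
    cross x-line → (2,1), t=1.3741
    cross y-line → (2,0), t=1.6600 (wall)
  → r_1 = 1.6600
beam 2: φ=-45°, α=300°
  d=(0.5000,-0.8660)  start (4,1)  tX=1.6200 tY=0.9584  stride 1/|dx|=2.0000 1/|dy|=1.1547
    cross y-line → (4,0), t=0.9584 (wall)
  → r_2 = 0.9584
beam 3: φ=45°, α=30°
  d=(0.8660,0.5000)  start (4,1)  tX=0.9353 tY=0.3400  stride 1/|dx|=1.1547 1/|dy|=2.0000
    cross y-line → (4,2), t=0.3400
    cross x-line → (5,2), t=0.9353
    cross x-line → (6,2), t=2.0900
    cross y-line → (6,3), t=2.3400
    cross x-line → (7,3), t=3.2447
    cross y-line → (7,4), t=4.3400
    cross x-line → (8,4), t=4.3994 (wall)
  → r_3 = 4.3994
beam 4: φ=135°, α=120°
  d=(-0.5000,0.8660)  start (4,1)  tX=0.3800 tY=0.1963  stride 1/|dx|=2.0000 1/|dy|=1.1547
    cross y-line → (4,2), t=0.1963
    cross x-line → (3,2), t=0.3800
    cross y-line → (3,3), t=1.3510
    cross x-line → (2,3), t=2.3800
    cross y-line → (2,4), t=2.5057
    cross y-line → (2,5), t=3.6604
    cross x-line → (1,5), t=4.3800 (wall)
  → r_4 = 4.3800

ranges = [1.6600, 0.9584, 4.3994, 4.3800]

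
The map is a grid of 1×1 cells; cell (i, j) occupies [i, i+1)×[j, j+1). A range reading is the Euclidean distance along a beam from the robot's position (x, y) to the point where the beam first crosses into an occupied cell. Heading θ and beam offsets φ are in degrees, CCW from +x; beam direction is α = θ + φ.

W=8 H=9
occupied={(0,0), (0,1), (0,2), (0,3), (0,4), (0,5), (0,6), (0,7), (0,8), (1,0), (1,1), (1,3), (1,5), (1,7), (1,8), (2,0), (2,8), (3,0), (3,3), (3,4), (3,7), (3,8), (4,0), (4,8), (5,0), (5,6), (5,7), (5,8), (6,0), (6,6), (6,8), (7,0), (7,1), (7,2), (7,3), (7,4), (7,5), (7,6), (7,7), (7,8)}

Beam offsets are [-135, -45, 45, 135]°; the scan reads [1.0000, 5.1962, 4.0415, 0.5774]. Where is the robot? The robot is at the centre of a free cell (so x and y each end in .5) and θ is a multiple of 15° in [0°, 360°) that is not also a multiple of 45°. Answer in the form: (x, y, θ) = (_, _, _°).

(x, y, θ) = (6.5, 4.5, 195°)

Enumerate (i+0.5, j+0.5, θ) over the 32 free cells and 16 admissible headings. For each, cast all 4 beams and compare to the given ranges.
  (4.5, 6.5, 210°): beam 1 = 1.5529 ≠ 1.0000 ✗
  (2.5, 1.5, 210°): beam 1 = 1.9319 ≠ 1.0000 ✗
  (4.5, 4.5, 255°): beam 1 = 2.8868 ≠ 1.0000 ✗
  (4.5, 4.5, 210°): beam 1 = 1.9319 ≠ 1.0000 ✗
  …
  (6.5, 4.5, 195°): r_1=1.0000, r_2=5.1962, r_3=4.0415, r_4=0.5774 — all match ✓
Only this pose fits every beam.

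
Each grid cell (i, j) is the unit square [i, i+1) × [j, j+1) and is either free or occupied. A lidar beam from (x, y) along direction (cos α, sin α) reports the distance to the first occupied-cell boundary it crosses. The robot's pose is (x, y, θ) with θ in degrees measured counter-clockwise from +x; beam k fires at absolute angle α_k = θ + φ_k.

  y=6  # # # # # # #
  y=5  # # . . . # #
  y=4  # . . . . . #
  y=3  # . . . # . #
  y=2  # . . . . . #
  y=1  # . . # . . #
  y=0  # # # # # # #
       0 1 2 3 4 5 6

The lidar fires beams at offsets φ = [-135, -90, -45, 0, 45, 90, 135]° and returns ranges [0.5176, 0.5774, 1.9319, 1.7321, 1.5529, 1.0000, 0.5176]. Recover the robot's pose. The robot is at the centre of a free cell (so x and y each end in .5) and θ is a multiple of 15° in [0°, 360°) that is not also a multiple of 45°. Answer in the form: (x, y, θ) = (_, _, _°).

(x, y, θ) = (5.5, 1.5, 120°)

The pose lattice has 21·16 = 336 candidates. Test each by forward raycasting.
  (4.5, 2.5, 330°): beam 1 = 3.6235 ≠ 0.5176 ✗
  (5.5, 4.5, 255°): beam 1 = 0.5774 ≠ 0.5176 ✗
  (1.5, 2.5, 345°): beam 1 = 0.5774 ≠ 0.5176 ✗
  …
  (5.5, 1.5, 120°): r_1=0.5176, r_2=0.5774, r_3=1.9319, r_4=1.7321, r_5=1.5529, r_6=1.0000, r_7=0.5176 — all match ✓
Unique over the lattice → pose = (5.5, 1.5, 120°).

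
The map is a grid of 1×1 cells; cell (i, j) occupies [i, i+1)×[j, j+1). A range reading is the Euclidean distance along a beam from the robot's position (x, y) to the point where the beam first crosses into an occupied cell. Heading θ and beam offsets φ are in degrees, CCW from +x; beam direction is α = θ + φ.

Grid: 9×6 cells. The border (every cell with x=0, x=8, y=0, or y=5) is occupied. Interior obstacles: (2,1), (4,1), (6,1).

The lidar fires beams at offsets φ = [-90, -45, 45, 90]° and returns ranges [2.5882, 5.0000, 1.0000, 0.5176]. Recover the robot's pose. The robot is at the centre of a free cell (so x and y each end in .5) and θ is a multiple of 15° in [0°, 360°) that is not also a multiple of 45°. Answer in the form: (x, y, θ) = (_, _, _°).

(x, y, θ) = (1.5, 2.5, 75°)

Candidates: 25 free-cell centres × 16 headings = 400 poses. Raycast each; keep the one whose scan matches to 4 dp.
  (5.5, 1.5, 120°): beam 1 = 0.5774 ≠ 2.5882 ✗
  (3.5, 1.5, 345°): beam 1 = 0.5176 ≠ 2.5882 ✗
  (3.5, 1.5, 60°): beam 1 = 0.5774 ≠ 2.5882 ✗
  (7.5, 2.5, 285°): beam 2 = 1.0000 ≠ 5.0000 ✗
  …
  (1.5, 2.5, 75°): r_1=2.5882, r_2=5.0000, r_3=1.0000, r_4=0.5176 — all match ✓
No second candidate reproduces the full scan.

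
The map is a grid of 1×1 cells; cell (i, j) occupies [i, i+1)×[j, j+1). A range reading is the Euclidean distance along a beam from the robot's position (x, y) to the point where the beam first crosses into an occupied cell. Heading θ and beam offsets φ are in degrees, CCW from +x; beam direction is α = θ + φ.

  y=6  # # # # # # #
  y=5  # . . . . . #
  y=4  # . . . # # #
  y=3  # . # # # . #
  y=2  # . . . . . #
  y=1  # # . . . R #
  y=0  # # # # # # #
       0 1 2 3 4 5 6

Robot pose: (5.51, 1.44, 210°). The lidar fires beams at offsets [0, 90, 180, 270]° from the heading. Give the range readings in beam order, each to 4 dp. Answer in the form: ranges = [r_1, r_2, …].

beam 1: φ=0°, α=210°
  direction (-0.8660, -0.5000); cell (5,1); t to first gridline: x 0.5889, y 0.8800 (then +1.1547 / +2.0000)
    (4,1) via x @ 0.5889
    (4,0) via y @ 0.8800  # hit
  → r_1 = 0.8800
beam 2: φ=90°, α=300°
  direction (0.5000, -0.8660); cell (5,1); t to first gridline: x 0.9800, y 0.5081 (then +2.0000 / +1.1547)
    (5,0) via y @ 0.5081  # hit
  → r_2 = 0.5081
beam 3: φ=180°, α=30°
  direction (0.8660, 0.5000); cell (5,1); t to first gridline: x 0.5658, y 1.1200 (then +1.1547 / +2.0000)
    (6,1) via x @ 0.5658  # hit
  → r_3 = 0.5658
beam 4: φ=270°, α=120°
  direction (-0.5000, 0.8660); cell (5,1); t to first gridline: x 1.0200, y 0.6466 (then +2.0000 / +1.1547)
    (5,2) via y @ 0.6466
    (4,2) via x @ 1.0200
    (4,3) via y @ 1.8013  # hit
  → r_4 = 1.8013

ranges = [0.8800, 0.5081, 0.5658, 1.8013]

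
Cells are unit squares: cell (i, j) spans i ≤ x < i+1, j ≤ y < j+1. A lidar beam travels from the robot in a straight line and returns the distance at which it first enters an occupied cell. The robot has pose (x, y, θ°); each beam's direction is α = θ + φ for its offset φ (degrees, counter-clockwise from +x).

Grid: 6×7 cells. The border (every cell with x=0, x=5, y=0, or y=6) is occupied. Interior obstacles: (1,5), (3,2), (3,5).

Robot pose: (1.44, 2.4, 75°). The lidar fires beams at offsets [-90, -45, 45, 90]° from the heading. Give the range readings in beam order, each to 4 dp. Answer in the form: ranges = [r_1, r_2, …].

ranges = [3.6856, 4.1107, 0.8800, 0.4555]

beam 1: φ=-90°, α=345°
  direction (0.9659, -0.2588); cell (1,2); t to first gridline: x 0.5798, y 1.5455 (then +1.0353 / +3.8637)
    (2,2) via x @ 0.5798
    (2,1) via y @ 1.5455
    (3,1) via x @ 1.6150
    (4,1) via x @ 2.6503
    (5,1) via x @ 3.6856  # hit
  → r_1 = 3.6856
beam 2: φ=-45°, α=30°
  direction (0.8660, 0.5000); cell (1,2); t to first gridline: x 0.6466, y 1.2000 (then +1.1547 / +2.0000)
    (2,2) via x @ 0.6466
    (2,3) via y @ 1.2000
    (3,3) via x @ 1.8013
    (4,3) via x @ 2.9560
    (4,4) via y @ 3.2000
    (5,4) via x @ 4.1107  # hit
  → r_2 = 4.1107
beam 3: φ=45°, α=120°
  direction (-0.5000, 0.8660); cell (1,2); t to first gridline: x 0.8800, y 0.6928 (then +2.0000 / +1.1547)
    (1,3) via y @ 0.6928
    (0,3) via x @ 0.8800  # hit
  → r_3 = 0.8800
beam 4: φ=90°, α=165°
  direction (-0.9659, 0.2588); cell (1,2); t to first gridline: x 0.4555, y 2.3182 (then +1.0353 / +3.8637)
    (0,2) via x @ 0.4555  # hit
  → r_4 = 0.4555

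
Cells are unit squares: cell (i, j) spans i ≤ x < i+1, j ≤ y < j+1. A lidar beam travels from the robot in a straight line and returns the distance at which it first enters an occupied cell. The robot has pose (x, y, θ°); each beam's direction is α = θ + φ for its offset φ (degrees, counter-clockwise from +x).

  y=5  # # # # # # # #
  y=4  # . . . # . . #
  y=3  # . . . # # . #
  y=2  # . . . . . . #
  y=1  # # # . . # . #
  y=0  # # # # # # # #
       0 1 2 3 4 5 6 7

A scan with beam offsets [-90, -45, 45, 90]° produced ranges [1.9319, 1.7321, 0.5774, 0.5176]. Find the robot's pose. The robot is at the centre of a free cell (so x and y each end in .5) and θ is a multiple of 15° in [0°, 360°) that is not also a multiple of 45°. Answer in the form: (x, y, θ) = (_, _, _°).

(x, y, θ) = (6.5, 1.5, 165°)

Candidates: 18 free-cell centres × 16 headings = 288 poses. Raycast each; keep the one whose scan matches to 4 dp.
  (6.5, 4.5, 60°): beam 1 = 0.5774 ≠ 1.9319 ✗
  (2.5, 2.5, 210°): beam 1 = 2.8868 ≠ 1.9319 ✗
  (2.5, 2.5, 255°): beam 1 = 1.5529 ≠ 1.9319 ✗
  (1.5, 3.5, 345°): beam 1 = 1.5529 ≠ 1.9319 ✗
  …
  (6.5, 1.5, 165°): r_1=1.9319, r_2=1.7321, r_3=0.5774, r_4=0.5176 — all match ✓
No second candidate reproduces the full scan.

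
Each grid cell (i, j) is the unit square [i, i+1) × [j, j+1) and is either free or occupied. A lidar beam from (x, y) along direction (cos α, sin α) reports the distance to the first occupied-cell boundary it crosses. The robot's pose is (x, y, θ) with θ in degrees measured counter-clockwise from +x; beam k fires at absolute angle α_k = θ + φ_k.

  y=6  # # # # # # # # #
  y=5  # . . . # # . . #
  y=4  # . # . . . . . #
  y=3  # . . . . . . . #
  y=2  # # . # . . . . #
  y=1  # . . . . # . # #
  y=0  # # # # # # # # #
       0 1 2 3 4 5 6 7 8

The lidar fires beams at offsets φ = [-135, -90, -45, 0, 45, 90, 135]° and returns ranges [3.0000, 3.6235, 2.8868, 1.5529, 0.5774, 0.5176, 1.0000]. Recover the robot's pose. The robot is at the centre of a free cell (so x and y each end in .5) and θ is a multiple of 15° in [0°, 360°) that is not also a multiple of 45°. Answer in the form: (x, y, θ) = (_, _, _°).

The pose lattice has 28·16 = 448 candidates. Test each by forward raycasting.
  (7.5, 3.5, 75°): beam 1 = 1.0000 ≠ 3.0000 ✗
  (3.5, 5.5, 60°): beam 1 = 4.6587 ≠ 3.0000 ✗
  (1.5, 4.5, 240°): beam 1 = 1.5529 ≠ 3.0000 ✗
  (1.5, 1.5, 165°): beam 1 = 1.7321 ≠ 3.0000 ✗
  …
  (7.5, 3.5, 285°): r_1=3.0000, r_2=3.6235, r_3=2.8868, r_4=1.5529, r_5=0.5774, r_6=0.5176, r_7=1.0000 — all match ✓
Only this pose fits every beam.

(x, y, θ) = (7.5, 3.5, 285°)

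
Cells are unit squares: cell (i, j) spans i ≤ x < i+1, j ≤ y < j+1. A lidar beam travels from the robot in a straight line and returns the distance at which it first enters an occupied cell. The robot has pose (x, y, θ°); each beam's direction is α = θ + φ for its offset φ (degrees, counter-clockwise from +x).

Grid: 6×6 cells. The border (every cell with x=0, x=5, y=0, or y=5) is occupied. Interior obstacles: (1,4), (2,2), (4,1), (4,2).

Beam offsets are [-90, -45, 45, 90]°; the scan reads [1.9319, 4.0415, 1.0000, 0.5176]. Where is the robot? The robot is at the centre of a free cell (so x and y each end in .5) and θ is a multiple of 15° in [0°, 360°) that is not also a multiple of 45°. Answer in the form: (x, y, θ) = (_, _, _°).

(x, y, θ) = (4.5, 4.5, 255°)

Candidates: 12 free-cell centres × 16 headings = 192 poses. Raycast each; keep the one whose scan matches to 4 dp.
  (4.5, 3.5, 75°): beam 1 = 0.5176 ≠ 1.9319 ✗
  (2.5, 3.5, 195°): beam 1 = 1.5529 ≠ 1.9319 ✗
  (4.5, 3.5, 150°): beam 1 = 1.0000 ≠ 1.9319 ✗
  …
  (4.5, 4.5, 255°): r_1=1.9319, r_2=4.0415, r_3=1.0000, r_4=0.5176 — all match ✓
Unique over the lattice → pose = (4.5, 4.5, 255°).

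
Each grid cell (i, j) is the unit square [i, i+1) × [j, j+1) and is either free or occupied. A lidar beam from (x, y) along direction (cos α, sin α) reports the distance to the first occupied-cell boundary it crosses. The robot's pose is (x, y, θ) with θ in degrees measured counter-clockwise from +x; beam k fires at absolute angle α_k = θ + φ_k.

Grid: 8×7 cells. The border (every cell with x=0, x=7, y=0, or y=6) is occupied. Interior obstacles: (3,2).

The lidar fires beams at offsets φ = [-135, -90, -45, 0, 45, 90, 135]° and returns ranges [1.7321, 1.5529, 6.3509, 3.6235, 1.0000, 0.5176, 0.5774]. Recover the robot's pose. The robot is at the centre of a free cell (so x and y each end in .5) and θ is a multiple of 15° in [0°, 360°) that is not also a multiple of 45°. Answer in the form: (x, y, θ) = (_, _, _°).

Candidates: 29 free-cell centres × 16 headings = 464 poses. Raycast each; keep the one whose scan matches to 4 dp.
  (2.5, 3.5, 240°): beam 1 = 2.5882 ≠ 1.7321 ✗
  (1.5, 3.5, 330°): beam 1 = 0.5176 ≠ 1.7321 ✗
  (3.5, 4.5, 330°): beam 1 = 2.5882 ≠ 1.7321 ✗
  (4.5, 2.5, 105°): beam 1 = 2.8868 ≠ 1.7321 ✗
  …
  (1.5, 2.5, 75°): r_1=1.7321, r_2=1.5529, r_3=6.3509, r_4=3.6235, r_5=1.0000, r_6=0.5176, r_7=0.5774 — all match ✓
Unique over the lattice → pose = (1.5, 2.5, 75°).

(x, y, θ) = (1.5, 2.5, 75°)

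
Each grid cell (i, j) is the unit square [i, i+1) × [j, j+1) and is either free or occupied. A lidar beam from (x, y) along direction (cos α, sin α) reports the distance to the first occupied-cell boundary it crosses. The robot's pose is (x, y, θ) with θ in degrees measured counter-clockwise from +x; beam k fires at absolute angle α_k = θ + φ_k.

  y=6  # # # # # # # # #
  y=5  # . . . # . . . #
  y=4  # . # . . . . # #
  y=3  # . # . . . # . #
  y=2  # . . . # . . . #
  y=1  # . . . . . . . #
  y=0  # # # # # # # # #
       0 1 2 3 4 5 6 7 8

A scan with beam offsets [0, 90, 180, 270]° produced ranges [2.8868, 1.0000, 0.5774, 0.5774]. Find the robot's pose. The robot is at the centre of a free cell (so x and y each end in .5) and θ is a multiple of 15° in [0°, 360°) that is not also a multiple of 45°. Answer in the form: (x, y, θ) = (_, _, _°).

(x, y, θ) = (1.5, 1.5, 30°)

The pose lattice has 29·16 = 464 candidates. Test each by forward raycasting.
  (3.5, 2.5, 15°): beam 1 = 0.5176 ≠ 2.8868 ✗
  (4.5, 1.5, 240°): beam 1 = 0.5774 ≠ 2.8868 ✗
  (7.5, 2.5, 15°): beam 1 = 0.5176 ≠ 2.8868 ✗
  …
  (1.5, 1.5, 30°): r_1=2.8868, r_2=1.0000, r_3=0.5774, r_4=0.5774 — all match ✓
No second candidate reproduces the full scan.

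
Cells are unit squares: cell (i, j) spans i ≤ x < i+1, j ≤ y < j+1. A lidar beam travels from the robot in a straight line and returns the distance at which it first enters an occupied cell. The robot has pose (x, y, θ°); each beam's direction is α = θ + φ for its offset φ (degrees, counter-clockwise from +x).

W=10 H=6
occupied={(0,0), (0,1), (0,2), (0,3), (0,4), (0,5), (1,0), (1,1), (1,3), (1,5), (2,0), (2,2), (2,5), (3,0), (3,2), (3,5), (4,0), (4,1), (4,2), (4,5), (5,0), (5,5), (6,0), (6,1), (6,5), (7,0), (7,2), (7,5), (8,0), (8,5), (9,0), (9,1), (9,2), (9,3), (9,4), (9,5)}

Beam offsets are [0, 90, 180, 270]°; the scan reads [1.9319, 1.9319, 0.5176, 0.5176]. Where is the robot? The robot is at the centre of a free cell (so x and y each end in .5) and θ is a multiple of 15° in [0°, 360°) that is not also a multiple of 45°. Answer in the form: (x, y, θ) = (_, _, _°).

(x, y, θ) = (8.5, 4.5, 165°)

Enumerate (i+0.5, j+0.5, θ) over the 24 free cells and 16 admissible headings. For each, cast all 4 beams and compare to the given ranges.
  (5.5, 4.5, 285°): beam 1 = 2.5882 ≠ 1.9319 ✗
  (6.5, 4.5, 255°): beam 1 = 3.6235 ≠ 1.9319 ✗
  (8.5, 1.5, 30°): beam 1 = 0.5774 ≠ 1.9319 ✗
  (1.5, 2.5, 240°): beam 1 = 0.5774 ≠ 1.9319 ✗
  (3.5, 1.5, 150°): beam 1 = 1.0000 ≠ 1.9319 ✗
  …
  (8.5, 4.5, 165°): r_1=1.9319, r_2=1.9319, r_3=0.5176, r_4=0.5176 — all match ✓
No second candidate reproduces the full scan.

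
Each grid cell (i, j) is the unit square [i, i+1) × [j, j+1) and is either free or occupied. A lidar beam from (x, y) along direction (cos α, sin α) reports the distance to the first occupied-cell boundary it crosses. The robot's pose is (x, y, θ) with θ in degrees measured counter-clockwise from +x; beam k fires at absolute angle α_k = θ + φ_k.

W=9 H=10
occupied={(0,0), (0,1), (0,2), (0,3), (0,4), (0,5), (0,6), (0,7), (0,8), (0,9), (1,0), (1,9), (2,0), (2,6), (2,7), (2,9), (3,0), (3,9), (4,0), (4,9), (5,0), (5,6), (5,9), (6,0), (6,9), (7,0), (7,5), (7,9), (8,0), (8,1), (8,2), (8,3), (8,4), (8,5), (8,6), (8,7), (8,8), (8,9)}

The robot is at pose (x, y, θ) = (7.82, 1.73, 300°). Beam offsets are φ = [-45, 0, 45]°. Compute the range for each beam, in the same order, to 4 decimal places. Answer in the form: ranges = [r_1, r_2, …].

ranges = [0.7558, 0.3600, 0.1863]

beam 1: φ=-45°, α=255°
  dir = (cos 255°, sin 255°) = (-0.2588, -0.9659); from cell (7,1)
  next x-line at t=3.1682, next y-line at t=0.7558; Δt_x=3.8637, Δt_y=1.0353
    y: enter (7,0) at t=0.7558 ← occupied
  → r_1 = 0.7558
beam 2: φ=0°, α=300°
  dir = (cos 300°, sin 300°) = (0.5000, -0.8660); from cell (7,1)
  next x-line at t=0.3600, next y-line at t=0.8429; Δt_x=2.0000, Δt_y=1.1547
    x: enter (8,1) at t=0.3600 ← occupied
  → r_2 = 0.3600
beam 3: φ=45°, α=345°
  dir = (cos 345°, sin 345°) = (0.9659, -0.2588); from cell (7,1)
  next x-line at t=0.1863, next y-line at t=2.8205; Δt_x=1.0353, Δt_y=3.8637
    x: enter (8,1) at t=0.1863 ← occupied
  → r_3 = 0.1863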